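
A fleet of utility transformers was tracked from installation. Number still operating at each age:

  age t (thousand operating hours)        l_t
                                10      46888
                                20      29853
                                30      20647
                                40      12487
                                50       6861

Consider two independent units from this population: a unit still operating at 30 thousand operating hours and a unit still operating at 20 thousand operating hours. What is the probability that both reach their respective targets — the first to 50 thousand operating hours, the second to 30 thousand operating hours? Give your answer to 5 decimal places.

0.22983

p₁ = l_50/l_30 = 6861/20647 = 0.332300; p₂ = l_30/l_20 = 20647/29853 = 0.691622.
P(both) = p₁ × p₂ = 0.332300 × 0.691622 = 0.229826.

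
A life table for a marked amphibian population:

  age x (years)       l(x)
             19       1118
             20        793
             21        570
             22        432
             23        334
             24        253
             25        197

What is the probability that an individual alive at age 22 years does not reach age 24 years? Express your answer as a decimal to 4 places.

0.4144

P(die before 24 | alive at 22) = 1 − l(24)/l(22) = 1 − 253/432 = (179)/432 = 0.414352.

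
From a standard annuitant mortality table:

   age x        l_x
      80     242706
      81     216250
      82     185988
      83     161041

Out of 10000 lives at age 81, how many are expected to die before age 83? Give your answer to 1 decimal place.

2553.0

The relevant probability is 1 − 161041/216250 = 0.255302.
Expected number = 10000 × 0.255302 = 2553.0.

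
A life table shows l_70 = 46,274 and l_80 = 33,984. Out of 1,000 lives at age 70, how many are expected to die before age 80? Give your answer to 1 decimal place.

The relevant probability is 1 − 33,984/46,274 = 0.265592.
Expected number = 1,000 × 0.265592 = 265.6.

265.6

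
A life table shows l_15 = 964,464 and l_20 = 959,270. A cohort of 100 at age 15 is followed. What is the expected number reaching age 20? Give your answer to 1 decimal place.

99.5

The relevant probability is 959,270/964,464 = 0.994615.
Expected number = 100 × 0.994615 = 99.5.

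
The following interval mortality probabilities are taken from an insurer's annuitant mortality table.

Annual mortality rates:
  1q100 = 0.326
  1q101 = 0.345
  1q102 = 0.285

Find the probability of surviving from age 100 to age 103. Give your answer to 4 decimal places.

0.3157

Chaining the interval survival probabilities: (1 − 0.326) × (1 − 0.345) × (1 − 0.285).
= 0.674 × 0.655 × 0.715 = 0.315651.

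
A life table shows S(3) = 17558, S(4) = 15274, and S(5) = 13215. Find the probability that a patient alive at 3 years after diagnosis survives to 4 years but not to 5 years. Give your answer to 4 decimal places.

0.1173

This is the probability of reaching 4 but not 5, conditional on being alive at 3: (S(4) − S(5)) / S(3).
= (15274 − 13215) / 17558 = 2059 / 17558 = 0.117268.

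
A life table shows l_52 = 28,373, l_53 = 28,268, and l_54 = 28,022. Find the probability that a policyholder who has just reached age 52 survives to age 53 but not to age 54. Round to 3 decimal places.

This is the probability of reaching 53 but not 54, conditional on being alive at 52: (l_53 − l_54) / l_52.
= (28,268 − 28,022) / 28,373 = 246 / 28,373 = 0.008670.

0.009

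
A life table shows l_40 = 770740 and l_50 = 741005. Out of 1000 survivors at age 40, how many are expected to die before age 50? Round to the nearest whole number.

39

The relevant probability is 1 − 741005/770740 = 0.038580.
Expected number = 1000 × 0.038580 = 39.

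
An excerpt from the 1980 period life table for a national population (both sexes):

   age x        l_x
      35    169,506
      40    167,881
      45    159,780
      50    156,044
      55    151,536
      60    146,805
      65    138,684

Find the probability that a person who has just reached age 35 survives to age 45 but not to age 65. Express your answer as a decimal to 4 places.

This is the probability of reaching 45 but not 65, conditional on being alive at 35: (l_45 − l_65) / l_35.
= (159,780 − 138,684) / 169,506 = 21,096 / 169,506 = 0.124456.

0.1245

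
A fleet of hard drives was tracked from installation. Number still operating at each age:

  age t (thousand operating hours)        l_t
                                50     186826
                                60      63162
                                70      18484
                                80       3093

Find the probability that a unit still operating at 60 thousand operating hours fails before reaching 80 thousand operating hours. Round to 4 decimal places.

P(fail before 80 | operational at 60) = 1 − l_80/l_60 = 1 − 3093/63162 = (60069)/63162 = 0.951031.

0.9510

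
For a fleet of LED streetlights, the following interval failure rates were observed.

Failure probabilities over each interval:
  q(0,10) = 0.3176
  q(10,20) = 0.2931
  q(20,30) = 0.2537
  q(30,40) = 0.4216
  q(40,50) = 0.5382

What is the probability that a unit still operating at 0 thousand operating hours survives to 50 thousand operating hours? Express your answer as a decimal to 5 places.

The overall survival probability is (1 − 0.3176) × (1 − 0.2931) × (1 − 0.2537) × (1 − 0.4216) × (1 − 0.5382).
= 0.6824 × 0.7069 × 0.7463 × 0.5784 × 0.4618 = 0.096160.

0.09616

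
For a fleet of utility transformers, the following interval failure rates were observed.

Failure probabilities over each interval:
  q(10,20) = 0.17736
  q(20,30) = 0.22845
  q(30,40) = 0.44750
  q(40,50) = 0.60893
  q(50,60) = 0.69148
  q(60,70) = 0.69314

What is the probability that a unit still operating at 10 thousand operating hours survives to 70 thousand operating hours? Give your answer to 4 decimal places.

0.0130

Chaining the interval survival probabilities: (1 − 0.17736) × (1 − 0.22845) × (1 − 0.44750) × (1 − 0.60893) × (1 − 0.69148) × (1 − 0.69314).
= 0.82264 × 0.77155 × 0.55250 × 0.39107 × 0.30852 × 0.30686 = 0.012983.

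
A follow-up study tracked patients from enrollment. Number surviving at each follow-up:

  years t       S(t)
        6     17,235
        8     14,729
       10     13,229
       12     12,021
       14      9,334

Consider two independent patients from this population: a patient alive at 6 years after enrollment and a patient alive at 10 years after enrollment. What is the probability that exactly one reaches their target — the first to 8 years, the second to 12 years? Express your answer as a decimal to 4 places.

0.2102

p₁ = S(8)/S(6) = 14,729/17,235 = 0.854598; p₂ = S(12)/S(10) = 12,021/13,229 = 0.908685.
P(exactly one) = p₁(1−p₂) + (1−p₁)p₂ = 0.078038 + 0.132125 = 0.210162.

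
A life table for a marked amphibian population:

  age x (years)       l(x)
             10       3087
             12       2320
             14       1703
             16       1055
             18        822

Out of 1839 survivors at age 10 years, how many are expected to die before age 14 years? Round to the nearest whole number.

The relevant probability is 1 − 1703/3087 = 0.448332.
Expected number = 1839 × 0.448332 = 824.

824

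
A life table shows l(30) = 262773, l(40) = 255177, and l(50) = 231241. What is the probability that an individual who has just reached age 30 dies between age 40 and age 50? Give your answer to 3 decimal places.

This is the probability of reaching 40 but not 50, conditional on being alive at 30: (l(40) − l(50)) / l(30).
= (255177 − 231241) / 262773 = 23936 / 262773 = 0.091090.

0.091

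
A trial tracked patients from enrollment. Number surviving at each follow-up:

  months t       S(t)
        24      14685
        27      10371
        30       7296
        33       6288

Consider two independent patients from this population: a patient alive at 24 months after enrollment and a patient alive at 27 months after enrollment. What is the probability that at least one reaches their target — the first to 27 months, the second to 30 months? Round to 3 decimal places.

0.913

p₁ = S(27)/S(24) = 10371/14685 = 0.706231; p₂ = S(30)/S(27) = 7296/10371 = 0.703500.
P(at least one) = 1 − (1−p₁)(1−p₂) = 1 − 0.293769 × 0.296500 = 0.912897.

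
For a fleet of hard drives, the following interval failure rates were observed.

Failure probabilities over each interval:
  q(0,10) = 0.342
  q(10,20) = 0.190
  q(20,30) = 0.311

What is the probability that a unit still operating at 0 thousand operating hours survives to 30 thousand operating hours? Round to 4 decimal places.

P(survive 0→30) = (1 − 0.342) × (1 − 0.190) × (1 − 0.311).
= 0.658 × 0.810 × 0.689 = 0.367223.

0.3672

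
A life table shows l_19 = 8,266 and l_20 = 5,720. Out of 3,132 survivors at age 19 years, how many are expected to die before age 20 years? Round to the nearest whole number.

The relevant probability is 1 − 5,720/8,266 = 0.308009.
Expected number = 3,132 × 0.308009 = 965.

965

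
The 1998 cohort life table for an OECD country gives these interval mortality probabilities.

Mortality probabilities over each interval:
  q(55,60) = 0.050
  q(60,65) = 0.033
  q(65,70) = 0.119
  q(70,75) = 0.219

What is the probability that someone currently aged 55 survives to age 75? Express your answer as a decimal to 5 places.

Survival from 55 to 75 is the product of surviving each interval: (1 − 0.050) × (1 − 0.033) × (1 − 0.119) × (1 − 0.219).
= 0.950 × 0.967 × 0.881 × 0.781 = 0.632087.

0.63209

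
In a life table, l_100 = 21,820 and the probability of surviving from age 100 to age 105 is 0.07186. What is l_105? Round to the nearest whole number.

1568

l_105 = l_100 × p = 21,820 × 0.07186 = 1568.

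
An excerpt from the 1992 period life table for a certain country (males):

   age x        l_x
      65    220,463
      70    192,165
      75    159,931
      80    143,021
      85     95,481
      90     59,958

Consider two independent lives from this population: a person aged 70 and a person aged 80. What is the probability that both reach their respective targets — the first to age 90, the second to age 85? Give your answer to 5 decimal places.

0.20830

p₁ = l_90/l_70 = 59,958/192,165 = 0.312013; p₂ = l_85/l_80 = 95,481/143,021 = 0.667601.
P(both) = p₁ × p₂ = 0.312013 × 0.667601 = 0.208300.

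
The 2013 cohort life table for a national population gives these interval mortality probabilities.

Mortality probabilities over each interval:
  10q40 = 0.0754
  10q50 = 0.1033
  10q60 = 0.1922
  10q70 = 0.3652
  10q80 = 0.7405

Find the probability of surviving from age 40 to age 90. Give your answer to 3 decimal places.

0.110

The overall survival probability is (1 − 0.0754) × (1 − 0.1033) × (1 − 0.1922) × (1 − 0.3652) × (1 − 0.7405).
= 0.9246 × 0.8967 × 0.8078 × 0.6348 × 0.2595 = 0.110326.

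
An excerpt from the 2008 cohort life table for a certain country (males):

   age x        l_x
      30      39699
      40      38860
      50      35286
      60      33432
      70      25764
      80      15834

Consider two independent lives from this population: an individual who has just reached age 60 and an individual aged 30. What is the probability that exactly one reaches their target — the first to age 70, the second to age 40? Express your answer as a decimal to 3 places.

0.241

p₁ = l_70/l_60 = 25764/33432 = 0.770639; p₂ = l_40/l_30 = 38860/39699 = 0.978866.
P(exactly one) = p₁(1−p₂) + (1−p₁)p₂ = 0.016287 + 0.224514 = 0.240800.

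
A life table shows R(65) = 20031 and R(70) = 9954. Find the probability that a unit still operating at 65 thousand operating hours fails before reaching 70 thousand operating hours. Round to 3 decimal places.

0.503

P(fail before 70 | operational at 65) = 1 − R(70)/R(65) = 1 − 9954/20031 = (10077)/20031 = 0.503070.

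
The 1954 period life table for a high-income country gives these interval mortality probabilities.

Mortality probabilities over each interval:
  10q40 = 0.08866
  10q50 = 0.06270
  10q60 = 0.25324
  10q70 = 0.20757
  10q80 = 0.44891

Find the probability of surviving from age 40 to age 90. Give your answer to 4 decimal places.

Chaining the interval survival probabilities: (1 − 0.08866) × (1 − 0.06270) × (1 − 0.25324) × (1 − 0.20757) × (1 − 0.44891).
= 0.91134 × 0.93730 × 0.74676 × 0.79243 × 0.55109 = 0.278563.

0.2786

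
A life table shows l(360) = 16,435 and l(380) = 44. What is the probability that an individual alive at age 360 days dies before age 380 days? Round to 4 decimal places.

P(die before 380 | alive at 360) = 1 − l(380)/l(360) = 1 − 44/16,435 = (16,391)/16,435 = 0.997323.

0.9973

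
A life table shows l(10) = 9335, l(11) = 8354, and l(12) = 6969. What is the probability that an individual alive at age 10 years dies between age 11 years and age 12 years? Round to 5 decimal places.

0.14837

This is the probability of reaching 11 but not 12, conditional on being alive at 10: (l(11) − l(12)) / l(10).
= (8354 − 6969) / 9335 = 1385 / 9335 = 0.148366.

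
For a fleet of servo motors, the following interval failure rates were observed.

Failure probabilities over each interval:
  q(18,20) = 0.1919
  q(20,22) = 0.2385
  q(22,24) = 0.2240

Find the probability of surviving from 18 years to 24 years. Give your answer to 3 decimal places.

0.478

The overall survival probability is (1 − 0.1919) × (1 − 0.2385) × (1 − 0.2240).
= 0.8081 × 0.7615 × 0.7760 = 0.477526.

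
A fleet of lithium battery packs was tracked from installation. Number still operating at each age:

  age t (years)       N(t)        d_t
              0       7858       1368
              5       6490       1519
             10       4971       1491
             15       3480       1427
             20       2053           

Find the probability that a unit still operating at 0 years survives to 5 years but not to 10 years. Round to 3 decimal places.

This is the probability of reaching 5 but not 10, conditional on being operational at 0: (N(5) − N(10)) / N(0).
= (6490 − 4971) / 7858 = 1519 / 7858 = 0.193306.

0.193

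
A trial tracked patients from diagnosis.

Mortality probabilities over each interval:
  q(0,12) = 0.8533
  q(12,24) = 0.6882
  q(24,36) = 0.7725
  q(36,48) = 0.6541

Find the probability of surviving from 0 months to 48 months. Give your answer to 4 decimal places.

0.0036

P(survive 0→48) = (1 − 0.8533) × (1 − 0.6882) × (1 − 0.7725) × (1 − 0.6541).
= 0.1467 × 0.3118 × 0.2275 × 0.3459 = 0.003599.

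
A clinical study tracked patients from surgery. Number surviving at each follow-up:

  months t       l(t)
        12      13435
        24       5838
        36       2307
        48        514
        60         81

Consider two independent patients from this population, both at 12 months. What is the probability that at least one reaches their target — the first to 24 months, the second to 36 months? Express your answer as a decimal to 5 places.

0.53164

p₁ = l(24)/l(12) = 5838/13435 = 0.434537; p₂ = l(36)/l(12) = 2307/13435 = 0.171716.
P(at least one) = 1 − (1−p₁)(1−p₂) = 1 − 0.565463 × 0.828284 = 0.531636.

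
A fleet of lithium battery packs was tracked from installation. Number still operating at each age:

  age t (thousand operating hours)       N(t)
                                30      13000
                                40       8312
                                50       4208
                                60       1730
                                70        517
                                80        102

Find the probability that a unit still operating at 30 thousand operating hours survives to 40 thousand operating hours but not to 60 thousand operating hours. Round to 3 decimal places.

This is the probability of reaching 40 but not 60, conditional on being operational at 30: (N(40) − N(60)) / N(30).
= (8312 − 1730) / 13000 = 6582 / 13000 = 0.506308.

0.506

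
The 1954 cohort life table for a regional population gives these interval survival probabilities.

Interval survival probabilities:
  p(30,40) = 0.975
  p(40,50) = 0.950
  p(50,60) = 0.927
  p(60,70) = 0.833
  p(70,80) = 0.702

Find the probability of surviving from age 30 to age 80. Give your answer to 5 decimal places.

Chaining the interval survival probabilities: 0.975 × 0.950 × 0.927 × 0.833 × 0.702.
= 0.502100.

0.50210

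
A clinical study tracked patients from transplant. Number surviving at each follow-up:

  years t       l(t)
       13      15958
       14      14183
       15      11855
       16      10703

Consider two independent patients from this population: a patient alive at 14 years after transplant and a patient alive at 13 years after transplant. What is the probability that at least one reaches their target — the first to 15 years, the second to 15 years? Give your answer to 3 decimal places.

p₁ = l(15)/l(14) = 11855/14183 = 0.835860; p₂ = l(15)/l(13) = 11855/15958 = 0.742888.
P(at least one) = 1 − (1−p₁)(1−p₂) = 1 − 0.164140 × 0.257112 = 0.957798.

0.958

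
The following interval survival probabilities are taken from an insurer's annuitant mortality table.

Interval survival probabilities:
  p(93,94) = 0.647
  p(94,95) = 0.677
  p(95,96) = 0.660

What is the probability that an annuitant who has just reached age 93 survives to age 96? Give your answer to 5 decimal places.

P(survive 93→96) = 0.647 × 0.677 × 0.660.
= 0.289093.

0.28909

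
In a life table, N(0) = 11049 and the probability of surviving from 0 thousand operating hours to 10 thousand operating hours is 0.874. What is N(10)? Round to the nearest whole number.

N(10) = N(0) × p = 11049 × 0.874 = 9657.

9657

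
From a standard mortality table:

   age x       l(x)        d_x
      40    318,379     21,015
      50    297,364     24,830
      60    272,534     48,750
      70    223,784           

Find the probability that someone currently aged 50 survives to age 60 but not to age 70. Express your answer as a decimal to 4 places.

0.1639

This is the probability of reaching 60 but not 70, conditional on being alive at 50: (l(60) − l(70)) / l(50).
= (272,534 − 223,784) / 297,364 = 48,750 / 297,364 = 0.163940.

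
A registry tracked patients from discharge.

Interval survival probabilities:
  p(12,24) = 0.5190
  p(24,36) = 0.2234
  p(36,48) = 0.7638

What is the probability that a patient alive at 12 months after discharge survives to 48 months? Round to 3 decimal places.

0.089

P(survive 12→48) = 0.5190 × 0.2234 × 0.7638.
= 0.088558.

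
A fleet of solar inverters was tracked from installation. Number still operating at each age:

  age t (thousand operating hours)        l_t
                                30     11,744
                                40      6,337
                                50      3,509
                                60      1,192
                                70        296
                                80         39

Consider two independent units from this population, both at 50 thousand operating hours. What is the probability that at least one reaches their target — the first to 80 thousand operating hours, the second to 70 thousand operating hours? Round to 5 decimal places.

0.09453

p₁ = l_80/l_50 = 39/3,509 = 0.011114; p₂ = l_70/l_50 = 296/3,509 = 0.084355.
P(at least one) = 1 − (1−p₁)(1−p₂) = 1 − 0.988886 × 0.915645 = 0.094531.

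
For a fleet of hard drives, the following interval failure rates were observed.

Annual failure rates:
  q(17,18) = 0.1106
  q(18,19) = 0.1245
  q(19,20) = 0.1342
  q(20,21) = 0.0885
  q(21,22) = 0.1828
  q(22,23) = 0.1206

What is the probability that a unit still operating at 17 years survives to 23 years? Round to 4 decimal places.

The overall survival probability is (1 − 0.1106) × (1 − 0.1245) × (1 − 0.1342) × (1 − 0.0885) × (1 − 0.1828) × (1 − 0.1206).
= 0.8894 × 0.8755 × 0.8658 × 0.9115 × 0.8172 × 0.8794 = 0.441614.

0.4416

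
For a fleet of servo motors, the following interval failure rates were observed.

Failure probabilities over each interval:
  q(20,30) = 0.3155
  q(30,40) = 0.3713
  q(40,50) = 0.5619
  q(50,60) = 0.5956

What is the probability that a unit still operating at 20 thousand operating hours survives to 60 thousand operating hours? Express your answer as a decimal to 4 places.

Survival from 20 to 60 is the product of surviving each interval: (1 − 0.3155) × (1 − 0.3713) × (1 − 0.5619) × (1 − 0.5956).
= 0.6845 × 0.6287 × 0.4381 × 0.4044 = 0.076243.

0.0762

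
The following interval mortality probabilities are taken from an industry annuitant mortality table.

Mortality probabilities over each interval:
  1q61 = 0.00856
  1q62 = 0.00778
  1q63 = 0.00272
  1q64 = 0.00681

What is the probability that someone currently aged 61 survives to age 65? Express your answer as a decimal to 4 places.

0.9744

Survival from 61 to 65 is the product of surviving each interval: (1 − 0.00856) × (1 − 0.00778) × (1 − 0.00272) × (1 − 0.00681).
= 0.99144 × 0.99222 × 0.99728 × 0.99319 = 0.974370.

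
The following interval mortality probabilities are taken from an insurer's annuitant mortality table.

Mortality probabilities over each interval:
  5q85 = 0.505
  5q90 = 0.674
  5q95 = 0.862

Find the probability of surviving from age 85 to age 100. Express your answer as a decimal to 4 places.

Survival from 85 to 100 is the product of surviving each interval: (1 − 0.505) × (1 − 0.674) × (1 − 0.862).
= 0.495 × 0.326 × 0.138 = 0.022269.

0.0223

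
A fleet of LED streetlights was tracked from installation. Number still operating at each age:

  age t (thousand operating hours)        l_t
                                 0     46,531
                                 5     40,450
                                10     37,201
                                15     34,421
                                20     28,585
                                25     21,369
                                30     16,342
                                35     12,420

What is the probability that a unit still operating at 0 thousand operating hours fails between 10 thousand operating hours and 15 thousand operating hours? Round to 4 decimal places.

This is the probability of reaching 10 but not 15, conditional on being operational at 0: (l_10 − l_15) / l_0.
= (37,201 − 34,421) / 46,531 = 2,780 / 46,531 = 0.059745.

0.0597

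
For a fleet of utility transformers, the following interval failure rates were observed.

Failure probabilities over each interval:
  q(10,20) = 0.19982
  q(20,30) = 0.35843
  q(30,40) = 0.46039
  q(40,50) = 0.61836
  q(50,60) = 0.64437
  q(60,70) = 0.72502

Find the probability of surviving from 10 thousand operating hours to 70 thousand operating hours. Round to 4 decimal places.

0.0103

Chaining the interval survival probabilities: (1 − 0.19982) × (1 − 0.35843) × (1 − 0.46039) × (1 − 0.61836) × (1 − 0.64437) × (1 − 0.72502).
= 0.80018 × 0.64157 × 0.53961 × 0.38164 × 0.35563 × 0.27498 = 0.010339.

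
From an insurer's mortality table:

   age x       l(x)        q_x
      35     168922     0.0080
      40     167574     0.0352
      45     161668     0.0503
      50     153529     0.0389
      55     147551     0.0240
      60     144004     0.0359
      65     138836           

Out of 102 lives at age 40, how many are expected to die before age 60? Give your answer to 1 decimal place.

The relevant probability is 1 − 144004/167574 = 0.140654.
Expected number = 102 × 0.140654 = 14.3.

14.3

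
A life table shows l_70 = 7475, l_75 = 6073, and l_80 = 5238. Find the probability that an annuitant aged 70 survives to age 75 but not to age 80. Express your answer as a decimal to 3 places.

We want 5|5q70 = (l_75 − l_80)/l_70.
This is the probability of reaching 75 but not 80, conditional on being alive at 70: (l_75 − l_80) / l_70.
= (6073 − 5238) / 7475 = 835 / 7475 = 0.111706.

0.112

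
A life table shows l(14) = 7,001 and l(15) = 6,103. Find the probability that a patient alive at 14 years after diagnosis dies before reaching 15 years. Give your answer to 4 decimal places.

P(die before 15 | alive at 14) = 1 − l(15)/l(14) = 1 − 6,103/7,001 = (898)/7,001 = 0.128267.

0.1283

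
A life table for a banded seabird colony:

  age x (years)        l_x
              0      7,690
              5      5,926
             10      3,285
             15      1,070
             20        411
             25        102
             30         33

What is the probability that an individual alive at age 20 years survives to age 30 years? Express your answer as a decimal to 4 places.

The conditional survival probability is l_30/l_20 = 33/411 = 0.080292.

0.0803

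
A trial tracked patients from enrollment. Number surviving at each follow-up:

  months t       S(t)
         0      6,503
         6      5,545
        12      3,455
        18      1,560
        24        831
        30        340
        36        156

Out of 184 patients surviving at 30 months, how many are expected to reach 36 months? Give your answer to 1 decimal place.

84.4

The relevant probability is 156/340 = 0.458824.
Expected number = 184 × 0.458824 = 84.4.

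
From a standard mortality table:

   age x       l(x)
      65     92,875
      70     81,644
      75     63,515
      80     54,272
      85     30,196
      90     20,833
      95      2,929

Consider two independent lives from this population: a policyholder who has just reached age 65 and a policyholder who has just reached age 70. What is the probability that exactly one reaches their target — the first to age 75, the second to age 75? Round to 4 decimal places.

0.3978

p₁ = l(75)/l(65) = 63,515/92,875 = 0.683876; p₂ = l(75)/l(70) = 63,515/81,644 = 0.777951.
P(exactly one) = p₁(1−p₂) + (1−p₁)p₂ = 0.151854 + 0.245929 = 0.397783.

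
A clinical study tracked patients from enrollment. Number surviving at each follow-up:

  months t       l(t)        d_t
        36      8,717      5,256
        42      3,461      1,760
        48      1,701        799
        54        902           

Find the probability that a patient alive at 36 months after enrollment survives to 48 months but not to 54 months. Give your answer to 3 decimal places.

This is the probability of reaching 48 but not 54, conditional on being alive at 36: (l(48) − l(54)) / l(36).
= (1,701 − 902) / 8,717 = 799 / 8,717 = 0.091660.

0.092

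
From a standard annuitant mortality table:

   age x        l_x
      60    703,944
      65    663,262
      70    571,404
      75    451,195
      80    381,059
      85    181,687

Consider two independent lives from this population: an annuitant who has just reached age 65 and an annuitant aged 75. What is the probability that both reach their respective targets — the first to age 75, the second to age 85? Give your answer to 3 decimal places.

p₁ = l_75/l_65 = 451,195/663,262 = 0.680267; p₂ = l_85/l_75 = 181,687/451,195 = 0.402680.
P(both) = p₁ × p₂ = 0.680267 × 0.402680 = 0.273930.

0.274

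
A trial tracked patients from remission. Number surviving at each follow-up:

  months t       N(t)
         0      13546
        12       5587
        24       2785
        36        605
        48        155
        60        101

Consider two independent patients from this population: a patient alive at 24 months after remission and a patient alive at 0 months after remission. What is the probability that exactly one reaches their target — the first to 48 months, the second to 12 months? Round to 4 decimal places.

p₁ = N(48)/N(24) = 155/2785 = 0.055655; p₂ = N(12)/N(0) = 5587/13546 = 0.412446.
P(exactly one) = p₁(1−p₂) + (1−p₁)p₂ = 0.032700 + 0.389491 = 0.422192.

0.4222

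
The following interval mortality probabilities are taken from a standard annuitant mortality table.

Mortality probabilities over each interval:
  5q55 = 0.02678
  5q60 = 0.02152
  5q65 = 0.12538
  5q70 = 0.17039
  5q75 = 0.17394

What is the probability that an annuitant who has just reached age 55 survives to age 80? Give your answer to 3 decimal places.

The overall survival probability is (1 − 0.02678) × (1 − 0.02152) × (1 − 0.12538) × (1 − 0.17039) × (1 − 0.17394).
= 0.97322 × 0.97848 × 0.87462 × 0.82961 × 0.82606 = 0.570779.

0.571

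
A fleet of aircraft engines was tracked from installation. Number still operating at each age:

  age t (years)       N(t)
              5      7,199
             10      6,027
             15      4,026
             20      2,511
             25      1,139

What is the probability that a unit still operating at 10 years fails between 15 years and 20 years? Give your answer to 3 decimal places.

This is the probability of reaching 15 but not 20, conditional on being operational at 10: (N(15) − N(20)) / N(10).
= (4,026 − 2,511) / 6,027 = 1,515 / 6,027 = 0.251369.

0.251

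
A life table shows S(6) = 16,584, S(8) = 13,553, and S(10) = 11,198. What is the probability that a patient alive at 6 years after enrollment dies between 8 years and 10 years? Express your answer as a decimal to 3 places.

This is the probability of reaching 8 but not 10, conditional on being alive at 6: (S(8) − S(10)) / S(6).
= (13,553 − 11,198) / 16,584 = 2,355 / 16,584 = 0.142004.

0.142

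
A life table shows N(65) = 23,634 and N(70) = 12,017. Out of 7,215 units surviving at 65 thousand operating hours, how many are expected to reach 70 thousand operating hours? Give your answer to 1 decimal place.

3668.6

The relevant probability is 12,017/23,634 = 0.508462.
Expected number = 7,215 × 0.508462 = 3668.6.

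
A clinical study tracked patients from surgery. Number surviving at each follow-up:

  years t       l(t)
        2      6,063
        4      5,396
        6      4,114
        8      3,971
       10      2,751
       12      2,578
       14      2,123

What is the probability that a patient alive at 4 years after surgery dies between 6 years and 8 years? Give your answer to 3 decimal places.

0.027

This is the probability of reaching 6 but not 8, conditional on being alive at 4: (l(6) − l(8)) / l(4).
= (4,114 − 3,971) / 5,396 = 143 / 5,396 = 0.026501.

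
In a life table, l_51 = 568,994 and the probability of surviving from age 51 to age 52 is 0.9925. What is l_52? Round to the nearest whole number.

564727

l_52 = l_51 × p = 568,994 × 0.9925 = 564727.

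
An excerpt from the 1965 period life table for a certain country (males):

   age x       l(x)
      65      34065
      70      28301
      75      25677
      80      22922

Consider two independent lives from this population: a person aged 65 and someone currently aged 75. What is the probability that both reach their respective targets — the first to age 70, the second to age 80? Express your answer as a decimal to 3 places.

p₁ = l(70)/l(65) = 28301/34065 = 0.830794; p₂ = l(80)/l(75) = 22922/25677 = 0.892706.
P(both) = p₁ × p₂ = 0.830794 × 0.892706 = 0.741655.

0.742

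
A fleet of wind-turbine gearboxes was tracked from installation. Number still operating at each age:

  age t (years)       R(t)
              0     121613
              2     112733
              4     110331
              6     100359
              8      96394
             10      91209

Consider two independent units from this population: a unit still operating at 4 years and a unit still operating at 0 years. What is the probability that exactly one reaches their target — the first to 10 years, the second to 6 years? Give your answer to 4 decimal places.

p₁ = R(10)/R(4) = 91209/110331 = 0.826685; p₂ = R(6)/R(0) = 100359/121613 = 0.825232.
P(exactly one) = p₁(1−p₂) + (1−p₁)p₂ = 0.144478 + 0.143025 = 0.287503.

0.2875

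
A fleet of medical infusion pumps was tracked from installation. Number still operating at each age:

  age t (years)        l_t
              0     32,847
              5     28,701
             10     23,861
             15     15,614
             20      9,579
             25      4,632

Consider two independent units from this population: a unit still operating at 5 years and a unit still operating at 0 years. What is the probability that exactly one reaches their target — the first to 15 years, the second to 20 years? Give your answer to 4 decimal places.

p₁ = l_15/l_5 = 15,614/28,701 = 0.544023; p₂ = l_20/l_0 = 9,579/32,847 = 0.291625.
P(exactly one) = p₁(1−p₂) + (1−p₁)p₂ = 0.385372 + 0.132974 = 0.518347.

0.5183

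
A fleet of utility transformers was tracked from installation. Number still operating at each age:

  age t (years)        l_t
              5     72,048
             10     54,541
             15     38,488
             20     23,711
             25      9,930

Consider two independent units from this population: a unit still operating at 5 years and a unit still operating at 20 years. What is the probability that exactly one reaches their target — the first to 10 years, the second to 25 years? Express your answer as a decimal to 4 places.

p₁ = l_10/l_5 = 54,541/72,048 = 0.757009; p₂ = l_25/l_20 = 9,930/23,711 = 0.418793.
P(exactly one) = p₁(1−p₂) + (1−p₁)p₂ = 0.439979 + 0.101763 = 0.541742.

0.5417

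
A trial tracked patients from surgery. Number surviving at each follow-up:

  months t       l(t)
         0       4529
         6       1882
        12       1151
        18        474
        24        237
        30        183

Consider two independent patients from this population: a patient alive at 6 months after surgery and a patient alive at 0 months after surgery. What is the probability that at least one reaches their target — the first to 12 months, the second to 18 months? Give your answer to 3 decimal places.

0.652

p₁ = l(12)/l(6) = 1151/1882 = 0.611583; p₂ = l(18)/l(0) = 474/4529 = 0.104659.
P(at least one) = 1 − (1−p₁)(1−p₂) = 1 − 0.388417 × 0.895341 = 0.652234.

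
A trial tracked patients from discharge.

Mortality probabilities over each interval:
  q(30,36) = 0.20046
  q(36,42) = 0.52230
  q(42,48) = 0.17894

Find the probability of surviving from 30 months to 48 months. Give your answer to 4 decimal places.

0.3136

P(survive 30→48) = (1 − 0.20046) × (1 − 0.52230) × (1 − 0.17894).
= 0.79954 × 0.47770 × 0.82106 = 0.313596.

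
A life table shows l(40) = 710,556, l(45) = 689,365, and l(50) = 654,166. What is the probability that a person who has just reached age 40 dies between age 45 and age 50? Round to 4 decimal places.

This is the probability of reaching 45 but not 50, conditional on being alive at 40: (l(45) − l(50)) / l(40).
= (689,365 − 654,166) / 710,556 = 35,199 / 710,556 = 0.049537.

0.0495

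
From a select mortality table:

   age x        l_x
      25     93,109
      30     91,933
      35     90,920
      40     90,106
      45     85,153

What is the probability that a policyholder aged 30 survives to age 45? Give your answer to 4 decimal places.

0.9263

We want 15p30 = l_45/l_30.
The conditional survival probability is l_45/l_30 = 85,153/91,933 = 0.926251.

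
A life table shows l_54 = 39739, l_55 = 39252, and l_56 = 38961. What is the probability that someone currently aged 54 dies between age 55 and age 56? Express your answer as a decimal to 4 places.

0.0073

This is the probability of reaching 55 but not 56, conditional on being alive at 54: (l_55 − l_56) / l_54.
= (39252 − 38961) / 39739 = 291 / 39739 = 0.007323.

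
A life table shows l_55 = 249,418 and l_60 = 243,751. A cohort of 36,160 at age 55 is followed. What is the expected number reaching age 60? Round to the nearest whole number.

The relevant probability is 243,751/249,418 = 0.977279.
Expected number = 36,160 × 0.977279 = 35338.

35338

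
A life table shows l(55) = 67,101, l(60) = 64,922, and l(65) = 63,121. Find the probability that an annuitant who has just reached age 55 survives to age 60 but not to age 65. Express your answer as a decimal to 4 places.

0.0268

This is the probability of reaching 60 but not 65, conditional on being alive at 55: (l(60) − l(65)) / l(55).
= (64,922 − 63,121) / 67,101 = 1,801 / 67,101 = 0.026840.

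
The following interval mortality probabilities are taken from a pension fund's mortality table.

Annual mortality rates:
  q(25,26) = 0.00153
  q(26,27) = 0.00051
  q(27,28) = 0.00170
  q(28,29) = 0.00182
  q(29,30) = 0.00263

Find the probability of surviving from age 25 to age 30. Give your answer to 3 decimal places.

Survival from 25 to 30 is the product of surviving each interval: (1 − 0.00153) × (1 − 0.00051) × (1 − 0.00170) × (1 − 0.00182) × (1 − 0.00263).
= 0.99847 × 0.99949 × 0.99830 × 0.99818 × 0.99737 = 0.991836.

0.992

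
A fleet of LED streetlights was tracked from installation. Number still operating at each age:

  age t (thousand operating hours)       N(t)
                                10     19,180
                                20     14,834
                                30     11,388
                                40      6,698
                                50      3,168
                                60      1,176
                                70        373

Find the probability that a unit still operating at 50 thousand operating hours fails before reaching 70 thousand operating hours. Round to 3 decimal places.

P(fail before 70 | operational at 50) = 1 − N(70)/N(50) = 1 − 373/3,168 = (2,795)/3,168 = 0.882260.

0.882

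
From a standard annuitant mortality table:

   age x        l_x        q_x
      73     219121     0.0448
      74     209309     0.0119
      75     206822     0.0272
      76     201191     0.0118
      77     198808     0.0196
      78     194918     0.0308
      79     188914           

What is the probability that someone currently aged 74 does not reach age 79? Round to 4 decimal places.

0.0974

P(die before 79 | alive at 74) = 1 − l_79/l_74 = 1 − 188914/209309 = (20395)/209309 = 0.097440.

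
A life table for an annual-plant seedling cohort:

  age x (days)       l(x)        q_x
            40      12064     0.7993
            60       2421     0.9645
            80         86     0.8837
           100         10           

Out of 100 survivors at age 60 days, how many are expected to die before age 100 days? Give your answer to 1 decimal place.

99.6

The relevant probability is 1 − 10/2421 = 0.995869.
Expected number = 100 × 0.995869 = 99.6.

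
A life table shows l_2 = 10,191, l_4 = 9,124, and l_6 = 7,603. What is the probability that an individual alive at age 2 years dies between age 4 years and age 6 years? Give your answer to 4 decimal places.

This is the probability of reaching 4 but not 6, conditional on being alive at 2: (l_4 − l_6) / l_2.
= (9,124 − 7,603) / 10,191 = 1,521 / 10,191 = 0.149249.

0.1492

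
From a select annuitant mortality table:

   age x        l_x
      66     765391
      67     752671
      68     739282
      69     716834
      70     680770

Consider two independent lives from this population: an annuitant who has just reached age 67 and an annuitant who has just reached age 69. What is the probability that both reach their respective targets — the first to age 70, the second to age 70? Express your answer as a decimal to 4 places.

0.8590

p₁ = l_70/l_67 = 680770/752671 = 0.904472; p₂ = l_70/l_69 = 680770/716834 = 0.949690.
P(both) = p₁ × p₂ = 0.904472 × 0.949690 = 0.858968.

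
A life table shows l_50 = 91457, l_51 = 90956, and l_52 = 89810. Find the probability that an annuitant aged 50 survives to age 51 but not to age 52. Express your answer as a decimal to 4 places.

This is the probability of reaching 51 but not 52, conditional on being alive at 50: (l_51 − l_52) / l_50.
= (90956 − 89810) / 91457 = 1146 / 91457 = 0.012530.

0.0125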